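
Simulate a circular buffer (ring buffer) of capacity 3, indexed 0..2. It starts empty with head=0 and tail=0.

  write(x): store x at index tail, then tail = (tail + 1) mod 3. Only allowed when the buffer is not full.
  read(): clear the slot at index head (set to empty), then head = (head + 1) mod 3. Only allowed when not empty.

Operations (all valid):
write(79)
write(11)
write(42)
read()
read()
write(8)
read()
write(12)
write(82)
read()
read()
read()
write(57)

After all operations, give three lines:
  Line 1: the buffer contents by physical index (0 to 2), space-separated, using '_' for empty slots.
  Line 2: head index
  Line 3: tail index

write(79): buf=[79 _ _], head=0, tail=1, size=1
write(11): buf=[79 11 _], head=0, tail=2, size=2
write(42): buf=[79 11 42], head=0, tail=0, size=3
read(): buf=[_ 11 42], head=1, tail=0, size=2
read(): buf=[_ _ 42], head=2, tail=0, size=1
write(8): buf=[8 _ 42], head=2, tail=1, size=2
read(): buf=[8 _ _], head=0, tail=1, size=1
write(12): buf=[8 12 _], head=0, tail=2, size=2
write(82): buf=[8 12 82], head=0, tail=0, size=3
read(): buf=[_ 12 82], head=1, tail=0, size=2
read(): buf=[_ _ 82], head=2, tail=0, size=1
read(): buf=[_ _ _], head=0, tail=0, size=0
write(57): buf=[57 _ _], head=0, tail=1, size=1

Answer: 57 _ _
0
1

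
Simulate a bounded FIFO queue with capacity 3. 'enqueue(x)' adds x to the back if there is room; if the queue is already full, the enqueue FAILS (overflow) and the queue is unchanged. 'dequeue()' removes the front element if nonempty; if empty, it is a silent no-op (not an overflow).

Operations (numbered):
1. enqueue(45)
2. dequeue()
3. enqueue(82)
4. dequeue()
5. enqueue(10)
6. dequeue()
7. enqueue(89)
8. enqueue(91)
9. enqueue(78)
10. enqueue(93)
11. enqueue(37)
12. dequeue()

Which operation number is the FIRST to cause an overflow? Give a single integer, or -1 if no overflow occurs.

1. enqueue(45): size=1
2. dequeue(): size=0
3. enqueue(82): size=1
4. dequeue(): size=0
5. enqueue(10): size=1
6. dequeue(): size=0
7. enqueue(89): size=1
8. enqueue(91): size=2
9. enqueue(78): size=3
10. enqueue(93): size=3=cap → OVERFLOW (fail)
11. enqueue(37): size=3=cap → OVERFLOW (fail)
12. dequeue(): size=2

Answer: 10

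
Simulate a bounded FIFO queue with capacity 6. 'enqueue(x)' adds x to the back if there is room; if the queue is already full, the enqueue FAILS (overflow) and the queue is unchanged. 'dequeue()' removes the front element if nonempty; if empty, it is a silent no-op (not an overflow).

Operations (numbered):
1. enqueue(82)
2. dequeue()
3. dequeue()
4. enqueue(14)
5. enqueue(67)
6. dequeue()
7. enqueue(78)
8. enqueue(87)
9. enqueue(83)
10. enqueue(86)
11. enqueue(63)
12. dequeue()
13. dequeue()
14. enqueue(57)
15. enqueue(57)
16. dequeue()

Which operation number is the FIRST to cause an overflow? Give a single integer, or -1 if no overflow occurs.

1. enqueue(82): size=1
2. dequeue(): size=0
3. dequeue(): empty, no-op, size=0
4. enqueue(14): size=1
5. enqueue(67): size=2
6. dequeue(): size=1
7. enqueue(78): size=2
8. enqueue(87): size=3
9. enqueue(83): size=4
10. enqueue(86): size=5
11. enqueue(63): size=6
12. dequeue(): size=5
13. dequeue(): size=4
14. enqueue(57): size=5
15. enqueue(57): size=6
16. dequeue(): size=5

Answer: -1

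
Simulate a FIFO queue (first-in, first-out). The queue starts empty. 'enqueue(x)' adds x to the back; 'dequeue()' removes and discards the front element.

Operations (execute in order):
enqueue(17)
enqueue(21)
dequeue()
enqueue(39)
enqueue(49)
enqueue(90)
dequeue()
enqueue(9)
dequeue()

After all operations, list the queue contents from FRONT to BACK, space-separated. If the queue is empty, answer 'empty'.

enqueue(17): [17]
enqueue(21): [17, 21]
dequeue(): [21]
enqueue(39): [21, 39]
enqueue(49): [21, 39, 49]
enqueue(90): [21, 39, 49, 90]
dequeue(): [39, 49, 90]
enqueue(9): [39, 49, 90, 9]
dequeue(): [49, 90, 9]

Answer: 49 90 9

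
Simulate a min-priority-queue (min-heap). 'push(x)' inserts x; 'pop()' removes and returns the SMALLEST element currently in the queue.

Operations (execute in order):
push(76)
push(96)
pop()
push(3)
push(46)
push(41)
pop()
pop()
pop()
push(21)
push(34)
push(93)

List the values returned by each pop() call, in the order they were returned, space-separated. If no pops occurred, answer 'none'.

Answer: 76 3 41 46

Derivation:
push(76): heap contents = [76]
push(96): heap contents = [76, 96]
pop() → 76: heap contents = [96]
push(3): heap contents = [3, 96]
push(46): heap contents = [3, 46, 96]
push(41): heap contents = [3, 41, 46, 96]
pop() → 3: heap contents = [41, 46, 96]
pop() → 41: heap contents = [46, 96]
pop() → 46: heap contents = [96]
push(21): heap contents = [21, 96]
push(34): heap contents = [21, 34, 96]
push(93): heap contents = [21, 34, 93, 96]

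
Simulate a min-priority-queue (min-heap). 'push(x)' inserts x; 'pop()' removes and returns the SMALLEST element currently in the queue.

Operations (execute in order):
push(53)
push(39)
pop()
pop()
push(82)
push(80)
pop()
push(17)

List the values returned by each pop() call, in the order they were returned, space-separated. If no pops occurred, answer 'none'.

Answer: 39 53 80

Derivation:
push(53): heap contents = [53]
push(39): heap contents = [39, 53]
pop() → 39: heap contents = [53]
pop() → 53: heap contents = []
push(82): heap contents = [82]
push(80): heap contents = [80, 82]
pop() → 80: heap contents = [82]
push(17): heap contents = [17, 82]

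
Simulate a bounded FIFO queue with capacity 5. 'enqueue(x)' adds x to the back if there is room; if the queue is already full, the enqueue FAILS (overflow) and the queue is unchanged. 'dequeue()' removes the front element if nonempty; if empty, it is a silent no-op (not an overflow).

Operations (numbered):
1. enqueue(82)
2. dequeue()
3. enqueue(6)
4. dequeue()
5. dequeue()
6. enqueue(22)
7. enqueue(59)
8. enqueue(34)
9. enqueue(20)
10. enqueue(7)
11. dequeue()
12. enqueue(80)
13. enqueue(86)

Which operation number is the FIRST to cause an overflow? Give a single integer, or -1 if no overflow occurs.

Answer: 13

Derivation:
1. enqueue(82): size=1
2. dequeue(): size=0
3. enqueue(6): size=1
4. dequeue(): size=0
5. dequeue(): empty, no-op, size=0
6. enqueue(22): size=1
7. enqueue(59): size=2
8. enqueue(34): size=3
9. enqueue(20): size=4
10. enqueue(7): size=5
11. dequeue(): size=4
12. enqueue(80): size=5
13. enqueue(86): size=5=cap → OVERFLOW (fail)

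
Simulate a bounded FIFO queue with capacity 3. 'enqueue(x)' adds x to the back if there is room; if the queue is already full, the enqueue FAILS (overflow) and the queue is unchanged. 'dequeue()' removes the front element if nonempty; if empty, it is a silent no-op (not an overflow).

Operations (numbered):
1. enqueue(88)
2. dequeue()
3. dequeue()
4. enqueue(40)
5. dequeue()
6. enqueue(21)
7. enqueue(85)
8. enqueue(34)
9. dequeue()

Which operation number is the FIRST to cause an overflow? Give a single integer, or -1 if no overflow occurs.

1. enqueue(88): size=1
2. dequeue(): size=0
3. dequeue(): empty, no-op, size=0
4. enqueue(40): size=1
5. dequeue(): size=0
6. enqueue(21): size=1
7. enqueue(85): size=2
8. enqueue(34): size=3
9. dequeue(): size=2

Answer: -1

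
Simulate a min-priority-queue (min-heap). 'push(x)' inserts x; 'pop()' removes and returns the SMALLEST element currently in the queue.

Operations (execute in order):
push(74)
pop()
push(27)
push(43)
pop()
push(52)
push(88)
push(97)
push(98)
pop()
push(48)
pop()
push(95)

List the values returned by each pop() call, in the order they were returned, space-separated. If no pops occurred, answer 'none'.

Answer: 74 27 43 48

Derivation:
push(74): heap contents = [74]
pop() → 74: heap contents = []
push(27): heap contents = [27]
push(43): heap contents = [27, 43]
pop() → 27: heap contents = [43]
push(52): heap contents = [43, 52]
push(88): heap contents = [43, 52, 88]
push(97): heap contents = [43, 52, 88, 97]
push(98): heap contents = [43, 52, 88, 97, 98]
pop() → 43: heap contents = [52, 88, 97, 98]
push(48): heap contents = [48, 52, 88, 97, 98]
pop() → 48: heap contents = [52, 88, 97, 98]
push(95): heap contents = [52, 88, 95, 97, 98]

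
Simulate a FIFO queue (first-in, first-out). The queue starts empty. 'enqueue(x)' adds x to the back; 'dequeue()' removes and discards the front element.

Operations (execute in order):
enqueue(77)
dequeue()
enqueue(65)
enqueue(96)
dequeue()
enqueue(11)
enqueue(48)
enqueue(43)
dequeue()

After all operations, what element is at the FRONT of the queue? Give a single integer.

Answer: 11

Derivation:
enqueue(77): queue = [77]
dequeue(): queue = []
enqueue(65): queue = [65]
enqueue(96): queue = [65, 96]
dequeue(): queue = [96]
enqueue(11): queue = [96, 11]
enqueue(48): queue = [96, 11, 48]
enqueue(43): queue = [96, 11, 48, 43]
dequeue(): queue = [11, 48, 43]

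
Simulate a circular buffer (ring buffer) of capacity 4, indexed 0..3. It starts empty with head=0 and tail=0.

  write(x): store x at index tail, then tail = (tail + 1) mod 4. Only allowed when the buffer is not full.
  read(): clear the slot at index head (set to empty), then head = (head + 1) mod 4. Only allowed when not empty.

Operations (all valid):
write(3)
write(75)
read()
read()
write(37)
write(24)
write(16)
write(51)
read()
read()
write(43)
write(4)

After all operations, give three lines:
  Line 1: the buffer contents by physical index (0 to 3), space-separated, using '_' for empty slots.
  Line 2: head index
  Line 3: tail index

Answer: 16 51 43 4
0
0

Derivation:
write(3): buf=[3 _ _ _], head=0, tail=1, size=1
write(75): buf=[3 75 _ _], head=0, tail=2, size=2
read(): buf=[_ 75 _ _], head=1, tail=2, size=1
read(): buf=[_ _ _ _], head=2, tail=2, size=0
write(37): buf=[_ _ 37 _], head=2, tail=3, size=1
write(24): buf=[_ _ 37 24], head=2, tail=0, size=2
write(16): buf=[16 _ 37 24], head=2, tail=1, size=3
write(51): buf=[16 51 37 24], head=2, tail=2, size=4
read(): buf=[16 51 _ 24], head=3, tail=2, size=3
read(): buf=[16 51 _ _], head=0, tail=2, size=2
write(43): buf=[16 51 43 _], head=0, tail=3, size=3
write(4): buf=[16 51 43 4], head=0, tail=0, size=4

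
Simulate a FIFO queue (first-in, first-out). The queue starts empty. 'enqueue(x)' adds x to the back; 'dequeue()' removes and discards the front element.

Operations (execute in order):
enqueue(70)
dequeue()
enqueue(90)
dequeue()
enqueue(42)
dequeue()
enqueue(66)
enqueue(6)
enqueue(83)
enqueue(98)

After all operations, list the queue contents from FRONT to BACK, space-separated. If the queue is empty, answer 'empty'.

Answer: 66 6 83 98

Derivation:
enqueue(70): [70]
dequeue(): []
enqueue(90): [90]
dequeue(): []
enqueue(42): [42]
dequeue(): []
enqueue(66): [66]
enqueue(6): [66, 6]
enqueue(83): [66, 6, 83]
enqueue(98): [66, 6, 83, 98]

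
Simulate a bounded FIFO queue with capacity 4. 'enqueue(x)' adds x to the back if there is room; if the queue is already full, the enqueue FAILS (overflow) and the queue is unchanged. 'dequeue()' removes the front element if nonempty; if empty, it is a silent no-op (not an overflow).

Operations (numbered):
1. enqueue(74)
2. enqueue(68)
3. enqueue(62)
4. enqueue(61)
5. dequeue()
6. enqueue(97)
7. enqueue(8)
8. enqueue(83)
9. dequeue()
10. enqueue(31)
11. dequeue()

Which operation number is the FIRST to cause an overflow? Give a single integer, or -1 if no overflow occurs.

1. enqueue(74): size=1
2. enqueue(68): size=2
3. enqueue(62): size=3
4. enqueue(61): size=4
5. dequeue(): size=3
6. enqueue(97): size=4
7. enqueue(8): size=4=cap → OVERFLOW (fail)
8. enqueue(83): size=4=cap → OVERFLOW (fail)
9. dequeue(): size=3
10. enqueue(31): size=4
11. dequeue(): size=3

Answer: 7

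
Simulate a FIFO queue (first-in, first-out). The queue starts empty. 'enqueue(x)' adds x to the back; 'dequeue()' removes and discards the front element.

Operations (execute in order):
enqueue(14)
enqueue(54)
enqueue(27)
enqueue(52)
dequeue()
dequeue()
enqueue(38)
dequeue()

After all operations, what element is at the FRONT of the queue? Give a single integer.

enqueue(14): queue = [14]
enqueue(54): queue = [14, 54]
enqueue(27): queue = [14, 54, 27]
enqueue(52): queue = [14, 54, 27, 52]
dequeue(): queue = [54, 27, 52]
dequeue(): queue = [27, 52]
enqueue(38): queue = [27, 52, 38]
dequeue(): queue = [52, 38]

Answer: 52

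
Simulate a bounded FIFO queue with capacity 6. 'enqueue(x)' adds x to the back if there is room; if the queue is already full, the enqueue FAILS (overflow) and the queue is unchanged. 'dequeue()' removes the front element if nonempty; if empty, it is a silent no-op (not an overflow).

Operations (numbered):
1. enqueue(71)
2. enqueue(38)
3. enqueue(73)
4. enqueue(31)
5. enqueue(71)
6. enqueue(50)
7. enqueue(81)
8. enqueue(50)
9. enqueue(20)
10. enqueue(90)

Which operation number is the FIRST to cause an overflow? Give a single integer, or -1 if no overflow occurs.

Answer: 7

Derivation:
1. enqueue(71): size=1
2. enqueue(38): size=2
3. enqueue(73): size=3
4. enqueue(31): size=4
5. enqueue(71): size=5
6. enqueue(50): size=6
7. enqueue(81): size=6=cap → OVERFLOW (fail)
8. enqueue(50): size=6=cap → OVERFLOW (fail)
9. enqueue(20): size=6=cap → OVERFLOW (fail)
10. enqueue(90): size=6=cap → OVERFLOW (fail)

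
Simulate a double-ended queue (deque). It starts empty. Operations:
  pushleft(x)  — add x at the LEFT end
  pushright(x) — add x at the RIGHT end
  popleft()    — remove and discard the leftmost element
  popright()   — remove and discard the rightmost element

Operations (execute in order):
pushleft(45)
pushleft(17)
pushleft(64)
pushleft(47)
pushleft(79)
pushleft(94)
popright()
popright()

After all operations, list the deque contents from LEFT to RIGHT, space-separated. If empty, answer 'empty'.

pushleft(45): [45]
pushleft(17): [17, 45]
pushleft(64): [64, 17, 45]
pushleft(47): [47, 64, 17, 45]
pushleft(79): [79, 47, 64, 17, 45]
pushleft(94): [94, 79, 47, 64, 17, 45]
popright(): [94, 79, 47, 64, 17]
popright(): [94, 79, 47, 64]

Answer: 94 79 47 64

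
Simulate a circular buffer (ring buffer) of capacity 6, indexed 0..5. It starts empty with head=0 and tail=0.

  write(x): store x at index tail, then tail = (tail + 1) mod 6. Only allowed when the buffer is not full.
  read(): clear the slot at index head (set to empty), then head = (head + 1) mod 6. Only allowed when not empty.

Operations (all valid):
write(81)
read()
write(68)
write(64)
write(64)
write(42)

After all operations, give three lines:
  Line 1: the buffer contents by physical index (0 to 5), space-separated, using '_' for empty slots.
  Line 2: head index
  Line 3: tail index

write(81): buf=[81 _ _ _ _ _], head=0, tail=1, size=1
read(): buf=[_ _ _ _ _ _], head=1, tail=1, size=0
write(68): buf=[_ 68 _ _ _ _], head=1, tail=2, size=1
write(64): buf=[_ 68 64 _ _ _], head=1, tail=3, size=2
write(64): buf=[_ 68 64 64 _ _], head=1, tail=4, size=3
write(42): buf=[_ 68 64 64 42 _], head=1, tail=5, size=4

Answer: _ 68 64 64 42 _
1
5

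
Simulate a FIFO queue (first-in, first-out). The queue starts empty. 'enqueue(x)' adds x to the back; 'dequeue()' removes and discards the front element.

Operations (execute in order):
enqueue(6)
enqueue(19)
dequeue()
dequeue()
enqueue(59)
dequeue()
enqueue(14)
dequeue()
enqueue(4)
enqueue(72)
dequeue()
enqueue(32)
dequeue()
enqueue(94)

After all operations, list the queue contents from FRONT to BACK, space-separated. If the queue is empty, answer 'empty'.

enqueue(6): [6]
enqueue(19): [6, 19]
dequeue(): [19]
dequeue(): []
enqueue(59): [59]
dequeue(): []
enqueue(14): [14]
dequeue(): []
enqueue(4): [4]
enqueue(72): [4, 72]
dequeue(): [72]
enqueue(32): [72, 32]
dequeue(): [32]
enqueue(94): [32, 94]

Answer: 32 94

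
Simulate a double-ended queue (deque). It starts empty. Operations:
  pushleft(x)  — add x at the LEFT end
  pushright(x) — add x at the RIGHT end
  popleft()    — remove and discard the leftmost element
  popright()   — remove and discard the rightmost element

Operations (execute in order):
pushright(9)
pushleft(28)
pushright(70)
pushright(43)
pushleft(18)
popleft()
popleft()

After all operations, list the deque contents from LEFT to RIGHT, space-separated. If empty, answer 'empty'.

Answer: 9 70 43

Derivation:
pushright(9): [9]
pushleft(28): [28, 9]
pushright(70): [28, 9, 70]
pushright(43): [28, 9, 70, 43]
pushleft(18): [18, 28, 9, 70, 43]
popleft(): [28, 9, 70, 43]
popleft(): [9, 70, 43]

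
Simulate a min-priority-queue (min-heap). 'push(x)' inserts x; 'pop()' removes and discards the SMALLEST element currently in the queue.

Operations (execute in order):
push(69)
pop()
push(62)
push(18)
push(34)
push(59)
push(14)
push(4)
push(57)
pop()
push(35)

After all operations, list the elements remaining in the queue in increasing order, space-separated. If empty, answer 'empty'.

push(69): heap contents = [69]
pop() → 69: heap contents = []
push(62): heap contents = [62]
push(18): heap contents = [18, 62]
push(34): heap contents = [18, 34, 62]
push(59): heap contents = [18, 34, 59, 62]
push(14): heap contents = [14, 18, 34, 59, 62]
push(4): heap contents = [4, 14, 18, 34, 59, 62]
push(57): heap contents = [4, 14, 18, 34, 57, 59, 62]
pop() → 4: heap contents = [14, 18, 34, 57, 59, 62]
push(35): heap contents = [14, 18, 34, 35, 57, 59, 62]

Answer: 14 18 34 35 57 59 62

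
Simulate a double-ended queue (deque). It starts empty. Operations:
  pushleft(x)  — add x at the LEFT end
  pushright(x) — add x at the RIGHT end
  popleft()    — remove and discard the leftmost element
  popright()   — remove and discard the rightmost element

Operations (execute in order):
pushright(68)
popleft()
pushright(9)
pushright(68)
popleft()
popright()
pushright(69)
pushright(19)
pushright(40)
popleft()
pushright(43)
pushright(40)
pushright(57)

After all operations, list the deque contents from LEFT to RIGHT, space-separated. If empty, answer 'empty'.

pushright(68): [68]
popleft(): []
pushright(9): [9]
pushright(68): [9, 68]
popleft(): [68]
popright(): []
pushright(69): [69]
pushright(19): [69, 19]
pushright(40): [69, 19, 40]
popleft(): [19, 40]
pushright(43): [19, 40, 43]
pushright(40): [19, 40, 43, 40]
pushright(57): [19, 40, 43, 40, 57]

Answer: 19 40 43 40 57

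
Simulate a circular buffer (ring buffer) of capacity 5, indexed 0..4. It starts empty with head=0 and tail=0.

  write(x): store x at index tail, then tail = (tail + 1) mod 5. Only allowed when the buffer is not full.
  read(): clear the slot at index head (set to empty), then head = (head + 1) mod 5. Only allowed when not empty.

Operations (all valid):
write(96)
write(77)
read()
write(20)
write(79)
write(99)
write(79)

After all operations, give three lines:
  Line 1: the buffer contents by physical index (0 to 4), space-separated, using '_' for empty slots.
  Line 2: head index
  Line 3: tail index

write(96): buf=[96 _ _ _ _], head=0, tail=1, size=1
write(77): buf=[96 77 _ _ _], head=0, tail=2, size=2
read(): buf=[_ 77 _ _ _], head=1, tail=2, size=1
write(20): buf=[_ 77 20 _ _], head=1, tail=3, size=2
write(79): buf=[_ 77 20 79 _], head=1, tail=4, size=3
write(99): buf=[_ 77 20 79 99], head=1, tail=0, size=4
write(79): buf=[79 77 20 79 99], head=1, tail=1, size=5

Answer: 79 77 20 79 99
1
1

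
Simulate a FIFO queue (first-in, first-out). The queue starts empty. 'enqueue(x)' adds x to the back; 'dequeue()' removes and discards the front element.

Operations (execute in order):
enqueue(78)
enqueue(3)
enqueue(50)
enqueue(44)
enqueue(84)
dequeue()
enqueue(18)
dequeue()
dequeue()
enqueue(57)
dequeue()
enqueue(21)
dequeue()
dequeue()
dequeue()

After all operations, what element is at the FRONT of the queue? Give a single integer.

Answer: 21

Derivation:
enqueue(78): queue = [78]
enqueue(3): queue = [78, 3]
enqueue(50): queue = [78, 3, 50]
enqueue(44): queue = [78, 3, 50, 44]
enqueue(84): queue = [78, 3, 50, 44, 84]
dequeue(): queue = [3, 50, 44, 84]
enqueue(18): queue = [3, 50, 44, 84, 18]
dequeue(): queue = [50, 44, 84, 18]
dequeue(): queue = [44, 84, 18]
enqueue(57): queue = [44, 84, 18, 57]
dequeue(): queue = [84, 18, 57]
enqueue(21): queue = [84, 18, 57, 21]
dequeue(): queue = [18, 57, 21]
dequeue(): queue = [57, 21]
dequeue(): queue = [21]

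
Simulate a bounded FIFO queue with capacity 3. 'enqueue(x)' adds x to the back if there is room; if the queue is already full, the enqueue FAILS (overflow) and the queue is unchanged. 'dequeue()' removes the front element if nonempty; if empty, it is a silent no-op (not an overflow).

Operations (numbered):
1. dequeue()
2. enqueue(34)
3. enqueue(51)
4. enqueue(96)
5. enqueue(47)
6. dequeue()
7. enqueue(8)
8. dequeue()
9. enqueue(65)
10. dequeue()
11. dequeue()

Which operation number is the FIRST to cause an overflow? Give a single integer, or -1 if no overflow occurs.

1. dequeue(): empty, no-op, size=0
2. enqueue(34): size=1
3. enqueue(51): size=2
4. enqueue(96): size=3
5. enqueue(47): size=3=cap → OVERFLOW (fail)
6. dequeue(): size=2
7. enqueue(8): size=3
8. dequeue(): size=2
9. enqueue(65): size=3
10. dequeue(): size=2
11. dequeue(): size=1

Answer: 5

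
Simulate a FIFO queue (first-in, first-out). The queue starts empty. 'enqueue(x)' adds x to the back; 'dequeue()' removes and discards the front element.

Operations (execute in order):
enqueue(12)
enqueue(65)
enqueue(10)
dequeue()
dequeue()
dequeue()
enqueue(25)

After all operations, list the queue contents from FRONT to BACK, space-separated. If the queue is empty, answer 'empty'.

enqueue(12): [12]
enqueue(65): [12, 65]
enqueue(10): [12, 65, 10]
dequeue(): [65, 10]
dequeue(): [10]
dequeue(): []
enqueue(25): [25]

Answer: 25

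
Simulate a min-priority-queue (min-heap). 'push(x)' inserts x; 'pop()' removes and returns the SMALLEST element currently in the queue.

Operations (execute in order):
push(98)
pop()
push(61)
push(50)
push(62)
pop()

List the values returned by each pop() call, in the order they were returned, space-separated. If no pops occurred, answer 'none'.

Answer: 98 50

Derivation:
push(98): heap contents = [98]
pop() → 98: heap contents = []
push(61): heap contents = [61]
push(50): heap contents = [50, 61]
push(62): heap contents = [50, 61, 62]
pop() → 50: heap contents = [61, 62]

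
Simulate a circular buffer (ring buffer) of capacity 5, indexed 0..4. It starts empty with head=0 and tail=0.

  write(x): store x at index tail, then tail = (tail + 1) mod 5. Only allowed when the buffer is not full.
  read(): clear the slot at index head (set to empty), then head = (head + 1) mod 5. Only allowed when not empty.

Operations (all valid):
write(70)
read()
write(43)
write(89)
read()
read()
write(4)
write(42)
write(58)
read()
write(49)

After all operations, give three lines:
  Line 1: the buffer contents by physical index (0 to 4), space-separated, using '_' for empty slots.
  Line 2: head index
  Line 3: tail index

write(70): buf=[70 _ _ _ _], head=0, tail=1, size=1
read(): buf=[_ _ _ _ _], head=1, tail=1, size=0
write(43): buf=[_ 43 _ _ _], head=1, tail=2, size=1
write(89): buf=[_ 43 89 _ _], head=1, tail=3, size=2
read(): buf=[_ _ 89 _ _], head=2, tail=3, size=1
read(): buf=[_ _ _ _ _], head=3, tail=3, size=0
write(4): buf=[_ _ _ 4 _], head=3, tail=4, size=1
write(42): buf=[_ _ _ 4 42], head=3, tail=0, size=2
write(58): buf=[58 _ _ 4 42], head=3, tail=1, size=3
read(): buf=[58 _ _ _ 42], head=4, tail=1, size=2
write(49): buf=[58 49 _ _ 42], head=4, tail=2, size=3

Answer: 58 49 _ _ 42
4
2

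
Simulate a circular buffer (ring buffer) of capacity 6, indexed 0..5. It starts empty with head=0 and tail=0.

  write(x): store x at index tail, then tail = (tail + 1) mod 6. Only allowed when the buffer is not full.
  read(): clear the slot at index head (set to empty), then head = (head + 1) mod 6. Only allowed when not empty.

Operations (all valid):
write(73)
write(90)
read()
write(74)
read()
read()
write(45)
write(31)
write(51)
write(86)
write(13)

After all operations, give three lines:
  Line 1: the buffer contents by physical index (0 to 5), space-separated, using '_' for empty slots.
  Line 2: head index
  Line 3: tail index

write(73): buf=[73 _ _ _ _ _], head=0, tail=1, size=1
write(90): buf=[73 90 _ _ _ _], head=0, tail=2, size=2
read(): buf=[_ 90 _ _ _ _], head=1, tail=2, size=1
write(74): buf=[_ 90 74 _ _ _], head=1, tail=3, size=2
read(): buf=[_ _ 74 _ _ _], head=2, tail=3, size=1
read(): buf=[_ _ _ _ _ _], head=3, tail=3, size=0
write(45): buf=[_ _ _ 45 _ _], head=3, tail=4, size=1
write(31): buf=[_ _ _ 45 31 _], head=3, tail=5, size=2
write(51): buf=[_ _ _ 45 31 51], head=3, tail=0, size=3
write(86): buf=[86 _ _ 45 31 51], head=3, tail=1, size=4
write(13): buf=[86 13 _ 45 31 51], head=3, tail=2, size=5

Answer: 86 13 _ 45 31 51
3
2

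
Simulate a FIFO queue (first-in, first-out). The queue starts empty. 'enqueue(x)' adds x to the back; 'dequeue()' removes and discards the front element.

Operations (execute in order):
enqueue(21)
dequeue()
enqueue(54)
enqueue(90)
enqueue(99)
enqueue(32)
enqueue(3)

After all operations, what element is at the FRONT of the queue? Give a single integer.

Answer: 54

Derivation:
enqueue(21): queue = [21]
dequeue(): queue = []
enqueue(54): queue = [54]
enqueue(90): queue = [54, 90]
enqueue(99): queue = [54, 90, 99]
enqueue(32): queue = [54, 90, 99, 32]
enqueue(3): queue = [54, 90, 99, 32, 3]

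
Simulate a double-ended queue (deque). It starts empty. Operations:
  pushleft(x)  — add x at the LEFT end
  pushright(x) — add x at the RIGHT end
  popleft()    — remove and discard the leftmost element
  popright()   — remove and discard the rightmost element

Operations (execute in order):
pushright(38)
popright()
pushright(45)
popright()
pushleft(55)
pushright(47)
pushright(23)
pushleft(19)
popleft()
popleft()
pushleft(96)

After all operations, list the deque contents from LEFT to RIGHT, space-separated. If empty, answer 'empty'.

Answer: 96 47 23

Derivation:
pushright(38): [38]
popright(): []
pushright(45): [45]
popright(): []
pushleft(55): [55]
pushright(47): [55, 47]
pushright(23): [55, 47, 23]
pushleft(19): [19, 55, 47, 23]
popleft(): [55, 47, 23]
popleft(): [47, 23]
pushleft(96): [96, 47, 23]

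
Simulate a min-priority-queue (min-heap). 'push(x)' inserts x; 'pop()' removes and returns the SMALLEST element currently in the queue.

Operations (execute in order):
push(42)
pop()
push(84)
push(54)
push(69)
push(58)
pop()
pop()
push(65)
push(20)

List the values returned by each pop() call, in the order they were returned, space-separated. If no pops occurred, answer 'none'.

push(42): heap contents = [42]
pop() → 42: heap contents = []
push(84): heap contents = [84]
push(54): heap contents = [54, 84]
push(69): heap contents = [54, 69, 84]
push(58): heap contents = [54, 58, 69, 84]
pop() → 54: heap contents = [58, 69, 84]
pop() → 58: heap contents = [69, 84]
push(65): heap contents = [65, 69, 84]
push(20): heap contents = [20, 65, 69, 84]

Answer: 42 54 58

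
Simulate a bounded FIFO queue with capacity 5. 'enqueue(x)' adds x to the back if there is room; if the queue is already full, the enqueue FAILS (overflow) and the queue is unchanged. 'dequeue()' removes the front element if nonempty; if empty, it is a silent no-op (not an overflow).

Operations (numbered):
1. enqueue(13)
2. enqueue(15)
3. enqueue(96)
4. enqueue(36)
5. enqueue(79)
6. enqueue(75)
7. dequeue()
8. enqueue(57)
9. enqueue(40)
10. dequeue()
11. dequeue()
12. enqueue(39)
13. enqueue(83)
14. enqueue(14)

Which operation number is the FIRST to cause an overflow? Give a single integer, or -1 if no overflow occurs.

1. enqueue(13): size=1
2. enqueue(15): size=2
3. enqueue(96): size=3
4. enqueue(36): size=4
5. enqueue(79): size=5
6. enqueue(75): size=5=cap → OVERFLOW (fail)
7. dequeue(): size=4
8. enqueue(57): size=5
9. enqueue(40): size=5=cap → OVERFLOW (fail)
10. dequeue(): size=4
11. dequeue(): size=3
12. enqueue(39): size=4
13. enqueue(83): size=5
14. enqueue(14): size=5=cap → OVERFLOW (fail)

Answer: 6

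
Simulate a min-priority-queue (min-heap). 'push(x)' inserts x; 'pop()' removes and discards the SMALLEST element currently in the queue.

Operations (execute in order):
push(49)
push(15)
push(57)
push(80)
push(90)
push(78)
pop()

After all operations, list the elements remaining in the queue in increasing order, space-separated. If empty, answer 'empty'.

push(49): heap contents = [49]
push(15): heap contents = [15, 49]
push(57): heap contents = [15, 49, 57]
push(80): heap contents = [15, 49, 57, 80]
push(90): heap contents = [15, 49, 57, 80, 90]
push(78): heap contents = [15, 49, 57, 78, 80, 90]
pop() → 15: heap contents = [49, 57, 78, 80, 90]

Answer: 49 57 78 80 90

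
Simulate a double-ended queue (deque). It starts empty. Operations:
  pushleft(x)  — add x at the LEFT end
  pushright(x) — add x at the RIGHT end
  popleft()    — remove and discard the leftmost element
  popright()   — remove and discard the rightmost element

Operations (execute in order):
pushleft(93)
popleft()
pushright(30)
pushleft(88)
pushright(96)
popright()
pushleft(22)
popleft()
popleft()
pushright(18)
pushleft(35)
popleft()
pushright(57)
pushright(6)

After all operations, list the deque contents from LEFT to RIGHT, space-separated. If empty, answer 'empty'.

Answer: 30 18 57 6

Derivation:
pushleft(93): [93]
popleft(): []
pushright(30): [30]
pushleft(88): [88, 30]
pushright(96): [88, 30, 96]
popright(): [88, 30]
pushleft(22): [22, 88, 30]
popleft(): [88, 30]
popleft(): [30]
pushright(18): [30, 18]
pushleft(35): [35, 30, 18]
popleft(): [30, 18]
pushright(57): [30, 18, 57]
pushright(6): [30, 18, 57, 6]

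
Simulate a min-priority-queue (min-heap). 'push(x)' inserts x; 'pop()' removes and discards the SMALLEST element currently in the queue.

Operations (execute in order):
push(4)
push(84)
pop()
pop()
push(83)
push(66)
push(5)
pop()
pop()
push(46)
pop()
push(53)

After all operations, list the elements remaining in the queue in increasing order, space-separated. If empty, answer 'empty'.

Answer: 53 83

Derivation:
push(4): heap contents = [4]
push(84): heap contents = [4, 84]
pop() → 4: heap contents = [84]
pop() → 84: heap contents = []
push(83): heap contents = [83]
push(66): heap contents = [66, 83]
push(5): heap contents = [5, 66, 83]
pop() → 5: heap contents = [66, 83]
pop() → 66: heap contents = [83]
push(46): heap contents = [46, 83]
pop() → 46: heap contents = [83]
push(53): heap contents = [53, 83]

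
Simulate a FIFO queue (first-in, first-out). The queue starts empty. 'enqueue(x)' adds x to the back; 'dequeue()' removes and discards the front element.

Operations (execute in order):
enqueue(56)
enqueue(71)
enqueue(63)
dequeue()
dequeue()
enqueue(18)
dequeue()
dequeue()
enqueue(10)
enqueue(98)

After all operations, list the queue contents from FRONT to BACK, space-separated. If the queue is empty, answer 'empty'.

enqueue(56): [56]
enqueue(71): [56, 71]
enqueue(63): [56, 71, 63]
dequeue(): [71, 63]
dequeue(): [63]
enqueue(18): [63, 18]
dequeue(): [18]
dequeue(): []
enqueue(10): [10]
enqueue(98): [10, 98]

Answer: 10 98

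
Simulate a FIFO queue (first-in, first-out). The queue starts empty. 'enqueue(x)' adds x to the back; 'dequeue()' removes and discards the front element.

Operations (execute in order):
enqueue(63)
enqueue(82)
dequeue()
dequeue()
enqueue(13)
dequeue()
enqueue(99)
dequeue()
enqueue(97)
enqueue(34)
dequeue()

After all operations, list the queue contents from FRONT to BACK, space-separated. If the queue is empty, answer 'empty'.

enqueue(63): [63]
enqueue(82): [63, 82]
dequeue(): [82]
dequeue(): []
enqueue(13): [13]
dequeue(): []
enqueue(99): [99]
dequeue(): []
enqueue(97): [97]
enqueue(34): [97, 34]
dequeue(): [34]

Answer: 34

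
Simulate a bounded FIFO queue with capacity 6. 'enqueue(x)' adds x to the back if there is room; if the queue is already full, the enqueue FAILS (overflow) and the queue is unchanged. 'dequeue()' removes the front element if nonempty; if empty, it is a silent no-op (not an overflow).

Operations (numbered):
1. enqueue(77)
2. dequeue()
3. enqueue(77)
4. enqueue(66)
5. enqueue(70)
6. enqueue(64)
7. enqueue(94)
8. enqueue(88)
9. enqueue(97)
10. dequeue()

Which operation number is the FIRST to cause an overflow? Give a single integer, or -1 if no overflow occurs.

Answer: 9

Derivation:
1. enqueue(77): size=1
2. dequeue(): size=0
3. enqueue(77): size=1
4. enqueue(66): size=2
5. enqueue(70): size=3
6. enqueue(64): size=4
7. enqueue(94): size=5
8. enqueue(88): size=6
9. enqueue(97): size=6=cap → OVERFLOW (fail)
10. dequeue(): size=5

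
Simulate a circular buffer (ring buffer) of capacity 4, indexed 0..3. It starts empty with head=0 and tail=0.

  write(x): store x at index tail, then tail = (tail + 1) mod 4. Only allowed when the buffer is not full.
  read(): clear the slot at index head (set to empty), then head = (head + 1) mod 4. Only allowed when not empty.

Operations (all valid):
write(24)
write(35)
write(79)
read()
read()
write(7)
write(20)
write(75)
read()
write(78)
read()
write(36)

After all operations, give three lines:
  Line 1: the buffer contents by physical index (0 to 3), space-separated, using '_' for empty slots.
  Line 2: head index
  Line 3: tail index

Answer: 20 75 78 36
0
0

Derivation:
write(24): buf=[24 _ _ _], head=0, tail=1, size=1
write(35): buf=[24 35 _ _], head=0, tail=2, size=2
write(79): buf=[24 35 79 _], head=0, tail=3, size=3
read(): buf=[_ 35 79 _], head=1, tail=3, size=2
read(): buf=[_ _ 79 _], head=2, tail=3, size=1
write(7): buf=[_ _ 79 7], head=2, tail=0, size=2
write(20): buf=[20 _ 79 7], head=2, tail=1, size=3
write(75): buf=[20 75 79 7], head=2, tail=2, size=4
read(): buf=[20 75 _ 7], head=3, tail=2, size=3
write(78): buf=[20 75 78 7], head=3, tail=3, size=4
read(): buf=[20 75 78 _], head=0, tail=3, size=3
write(36): buf=[20 75 78 36], head=0, tail=0, size=4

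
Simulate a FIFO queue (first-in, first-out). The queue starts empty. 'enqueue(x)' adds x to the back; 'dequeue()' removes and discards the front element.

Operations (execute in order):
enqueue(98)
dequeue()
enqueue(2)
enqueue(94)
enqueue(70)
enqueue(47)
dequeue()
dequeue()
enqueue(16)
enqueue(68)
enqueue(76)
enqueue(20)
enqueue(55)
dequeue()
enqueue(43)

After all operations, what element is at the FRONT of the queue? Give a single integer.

enqueue(98): queue = [98]
dequeue(): queue = []
enqueue(2): queue = [2]
enqueue(94): queue = [2, 94]
enqueue(70): queue = [2, 94, 70]
enqueue(47): queue = [2, 94, 70, 47]
dequeue(): queue = [94, 70, 47]
dequeue(): queue = [70, 47]
enqueue(16): queue = [70, 47, 16]
enqueue(68): queue = [70, 47, 16, 68]
enqueue(76): queue = [70, 47, 16, 68, 76]
enqueue(20): queue = [70, 47, 16, 68, 76, 20]
enqueue(55): queue = [70, 47, 16, 68, 76, 20, 55]
dequeue(): queue = [47, 16, 68, 76, 20, 55]
enqueue(43): queue = [47, 16, 68, 76, 20, 55, 43]

Answer: 47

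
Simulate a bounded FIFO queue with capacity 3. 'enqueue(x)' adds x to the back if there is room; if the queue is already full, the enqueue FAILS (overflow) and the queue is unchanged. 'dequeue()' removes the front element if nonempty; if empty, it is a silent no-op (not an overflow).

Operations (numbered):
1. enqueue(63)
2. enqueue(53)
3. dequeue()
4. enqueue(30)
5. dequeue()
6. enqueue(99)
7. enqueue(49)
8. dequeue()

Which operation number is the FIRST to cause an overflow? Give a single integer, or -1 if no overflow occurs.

1. enqueue(63): size=1
2. enqueue(53): size=2
3. dequeue(): size=1
4. enqueue(30): size=2
5. dequeue(): size=1
6. enqueue(99): size=2
7. enqueue(49): size=3
8. dequeue(): size=2

Answer: -1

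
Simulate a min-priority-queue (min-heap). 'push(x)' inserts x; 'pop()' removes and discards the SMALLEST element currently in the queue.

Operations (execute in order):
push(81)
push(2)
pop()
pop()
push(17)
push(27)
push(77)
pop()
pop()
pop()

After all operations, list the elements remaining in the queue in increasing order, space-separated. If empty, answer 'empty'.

Answer: empty

Derivation:
push(81): heap contents = [81]
push(2): heap contents = [2, 81]
pop() → 2: heap contents = [81]
pop() → 81: heap contents = []
push(17): heap contents = [17]
push(27): heap contents = [17, 27]
push(77): heap contents = [17, 27, 77]
pop() → 17: heap contents = [27, 77]
pop() → 27: heap contents = [77]
pop() → 77: heap contents = []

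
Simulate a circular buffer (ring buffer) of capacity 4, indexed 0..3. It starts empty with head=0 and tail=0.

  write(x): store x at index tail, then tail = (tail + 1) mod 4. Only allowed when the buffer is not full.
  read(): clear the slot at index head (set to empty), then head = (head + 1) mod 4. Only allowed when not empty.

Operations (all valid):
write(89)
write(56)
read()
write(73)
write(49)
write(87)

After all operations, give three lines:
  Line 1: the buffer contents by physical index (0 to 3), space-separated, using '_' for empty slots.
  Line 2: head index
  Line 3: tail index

write(89): buf=[89 _ _ _], head=0, tail=1, size=1
write(56): buf=[89 56 _ _], head=0, tail=2, size=2
read(): buf=[_ 56 _ _], head=1, tail=2, size=1
write(73): buf=[_ 56 73 _], head=1, tail=3, size=2
write(49): buf=[_ 56 73 49], head=1, tail=0, size=3
write(87): buf=[87 56 73 49], head=1, tail=1, size=4

Answer: 87 56 73 49
1
1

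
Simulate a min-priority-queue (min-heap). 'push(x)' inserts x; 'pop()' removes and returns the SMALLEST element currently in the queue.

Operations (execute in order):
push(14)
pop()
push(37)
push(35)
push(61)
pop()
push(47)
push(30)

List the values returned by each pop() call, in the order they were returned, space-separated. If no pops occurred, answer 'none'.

Answer: 14 35

Derivation:
push(14): heap contents = [14]
pop() → 14: heap contents = []
push(37): heap contents = [37]
push(35): heap contents = [35, 37]
push(61): heap contents = [35, 37, 61]
pop() → 35: heap contents = [37, 61]
push(47): heap contents = [37, 47, 61]
push(30): heap contents = [30, 37, 47, 61]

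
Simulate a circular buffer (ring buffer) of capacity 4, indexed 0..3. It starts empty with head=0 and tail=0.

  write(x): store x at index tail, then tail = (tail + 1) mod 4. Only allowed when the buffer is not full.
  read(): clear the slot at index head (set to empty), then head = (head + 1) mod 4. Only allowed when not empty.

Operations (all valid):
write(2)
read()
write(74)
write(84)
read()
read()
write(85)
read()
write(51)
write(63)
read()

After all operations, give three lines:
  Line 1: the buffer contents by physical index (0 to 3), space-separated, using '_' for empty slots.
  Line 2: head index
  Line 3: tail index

write(2): buf=[2 _ _ _], head=0, tail=1, size=1
read(): buf=[_ _ _ _], head=1, tail=1, size=0
write(74): buf=[_ 74 _ _], head=1, tail=2, size=1
write(84): buf=[_ 74 84 _], head=1, tail=3, size=2
read(): buf=[_ _ 84 _], head=2, tail=3, size=1
read(): buf=[_ _ _ _], head=3, tail=3, size=0
write(85): buf=[_ _ _ 85], head=3, tail=0, size=1
read(): buf=[_ _ _ _], head=0, tail=0, size=0
write(51): buf=[51 _ _ _], head=0, tail=1, size=1
write(63): buf=[51 63 _ _], head=0, tail=2, size=2
read(): buf=[_ 63 _ _], head=1, tail=2, size=1

Answer: _ 63 _ _
1
2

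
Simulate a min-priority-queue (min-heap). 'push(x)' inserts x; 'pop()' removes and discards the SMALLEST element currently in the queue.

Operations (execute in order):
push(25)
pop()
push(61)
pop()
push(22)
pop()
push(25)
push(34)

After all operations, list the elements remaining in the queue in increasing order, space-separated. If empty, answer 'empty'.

push(25): heap contents = [25]
pop() → 25: heap contents = []
push(61): heap contents = [61]
pop() → 61: heap contents = []
push(22): heap contents = [22]
pop() → 22: heap contents = []
push(25): heap contents = [25]
push(34): heap contents = [25, 34]

Answer: 25 34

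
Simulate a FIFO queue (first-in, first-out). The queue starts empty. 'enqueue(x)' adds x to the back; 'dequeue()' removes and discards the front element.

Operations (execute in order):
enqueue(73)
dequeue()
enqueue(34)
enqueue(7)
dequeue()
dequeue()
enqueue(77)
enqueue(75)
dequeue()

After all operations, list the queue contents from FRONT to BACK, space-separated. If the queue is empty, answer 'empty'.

Answer: 75

Derivation:
enqueue(73): [73]
dequeue(): []
enqueue(34): [34]
enqueue(7): [34, 7]
dequeue(): [7]
dequeue(): []
enqueue(77): [77]
enqueue(75): [77, 75]
dequeue(): [75]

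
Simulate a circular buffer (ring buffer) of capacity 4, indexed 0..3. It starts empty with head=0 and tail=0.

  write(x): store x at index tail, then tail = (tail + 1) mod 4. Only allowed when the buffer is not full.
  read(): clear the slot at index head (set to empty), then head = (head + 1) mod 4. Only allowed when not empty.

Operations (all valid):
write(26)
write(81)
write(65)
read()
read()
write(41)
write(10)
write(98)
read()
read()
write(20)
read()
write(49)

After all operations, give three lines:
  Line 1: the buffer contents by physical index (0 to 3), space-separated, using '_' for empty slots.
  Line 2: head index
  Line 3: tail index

Answer: _ 98 20 49
1
0

Derivation:
write(26): buf=[26 _ _ _], head=0, tail=1, size=1
write(81): buf=[26 81 _ _], head=0, tail=2, size=2
write(65): buf=[26 81 65 _], head=0, tail=3, size=3
read(): buf=[_ 81 65 _], head=1, tail=3, size=2
read(): buf=[_ _ 65 _], head=2, tail=3, size=1
write(41): buf=[_ _ 65 41], head=2, tail=0, size=2
write(10): buf=[10 _ 65 41], head=2, tail=1, size=3
write(98): buf=[10 98 65 41], head=2, tail=2, size=4
read(): buf=[10 98 _ 41], head=3, tail=2, size=3
read(): buf=[10 98 _ _], head=0, tail=2, size=2
write(20): buf=[10 98 20 _], head=0, tail=3, size=3
read(): buf=[_ 98 20 _], head=1, tail=3, size=2
write(49): buf=[_ 98 20 49], head=1, tail=0, size=3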